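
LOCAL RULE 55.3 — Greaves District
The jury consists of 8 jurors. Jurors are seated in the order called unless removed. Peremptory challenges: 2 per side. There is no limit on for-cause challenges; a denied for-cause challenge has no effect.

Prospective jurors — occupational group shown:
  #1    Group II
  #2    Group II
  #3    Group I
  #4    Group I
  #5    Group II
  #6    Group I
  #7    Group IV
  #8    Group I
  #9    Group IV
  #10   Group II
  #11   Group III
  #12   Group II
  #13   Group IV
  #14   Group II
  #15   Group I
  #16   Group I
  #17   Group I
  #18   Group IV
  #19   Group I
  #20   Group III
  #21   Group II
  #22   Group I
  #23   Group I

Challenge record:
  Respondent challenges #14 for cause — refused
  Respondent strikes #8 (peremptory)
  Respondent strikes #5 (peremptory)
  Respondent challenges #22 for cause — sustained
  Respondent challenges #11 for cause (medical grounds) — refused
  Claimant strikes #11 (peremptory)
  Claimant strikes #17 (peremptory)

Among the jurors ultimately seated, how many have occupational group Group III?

Removed: #5, #8, #11, #17, #22.
Seated jurors 1–8: #1, #2, #3, #4, #6, #7, #9, #10.
None of those are in Group III → 0.

0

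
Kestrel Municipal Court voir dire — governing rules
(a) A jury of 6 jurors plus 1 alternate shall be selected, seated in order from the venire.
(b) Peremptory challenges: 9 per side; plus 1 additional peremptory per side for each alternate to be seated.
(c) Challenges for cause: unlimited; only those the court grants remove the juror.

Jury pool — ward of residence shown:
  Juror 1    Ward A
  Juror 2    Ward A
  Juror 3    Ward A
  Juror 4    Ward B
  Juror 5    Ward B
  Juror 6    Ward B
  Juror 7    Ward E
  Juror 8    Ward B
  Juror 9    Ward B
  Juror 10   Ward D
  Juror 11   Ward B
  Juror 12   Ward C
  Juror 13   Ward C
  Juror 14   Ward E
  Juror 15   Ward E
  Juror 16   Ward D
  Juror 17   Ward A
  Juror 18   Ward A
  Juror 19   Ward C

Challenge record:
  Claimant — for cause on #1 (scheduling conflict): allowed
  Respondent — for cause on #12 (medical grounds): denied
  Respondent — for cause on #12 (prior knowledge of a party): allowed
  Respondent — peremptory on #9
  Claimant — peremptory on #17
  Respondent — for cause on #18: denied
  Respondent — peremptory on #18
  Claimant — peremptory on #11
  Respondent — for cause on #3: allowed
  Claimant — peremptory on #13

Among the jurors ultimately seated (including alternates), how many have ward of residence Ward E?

Removed: #1, #3, #9, #11, #12, #13, #17, #18.
Seated (7 incl. alternates): #2, #4, #5, #6, #7, #8, #10.
Of those, in Ward E: #7 → 1.

1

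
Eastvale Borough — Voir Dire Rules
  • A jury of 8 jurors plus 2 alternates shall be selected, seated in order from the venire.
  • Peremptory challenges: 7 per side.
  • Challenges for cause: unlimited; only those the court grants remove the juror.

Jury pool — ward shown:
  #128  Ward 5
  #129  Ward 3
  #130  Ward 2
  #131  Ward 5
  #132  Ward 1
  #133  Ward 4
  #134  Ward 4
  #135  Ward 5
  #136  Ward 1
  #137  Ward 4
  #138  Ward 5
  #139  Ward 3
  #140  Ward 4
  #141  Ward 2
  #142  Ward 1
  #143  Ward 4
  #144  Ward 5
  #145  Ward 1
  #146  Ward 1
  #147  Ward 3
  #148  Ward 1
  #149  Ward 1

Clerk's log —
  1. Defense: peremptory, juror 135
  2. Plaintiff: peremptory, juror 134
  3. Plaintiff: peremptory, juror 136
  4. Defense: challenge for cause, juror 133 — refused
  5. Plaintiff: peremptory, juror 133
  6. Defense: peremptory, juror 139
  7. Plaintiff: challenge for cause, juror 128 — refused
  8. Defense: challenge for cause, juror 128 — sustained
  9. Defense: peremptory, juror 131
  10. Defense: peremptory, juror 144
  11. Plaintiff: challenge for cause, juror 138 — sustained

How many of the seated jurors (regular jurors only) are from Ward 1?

2

Removed: #128, #131, #133, #134, #135, #136, #138, #139, #144.
Seated jurors 1–8: #129, #130, #132, #137, #140, #141, #142, #143 (alternates #145, #146 not counted).
Of those, in Ward 1: #132, #142 → 2.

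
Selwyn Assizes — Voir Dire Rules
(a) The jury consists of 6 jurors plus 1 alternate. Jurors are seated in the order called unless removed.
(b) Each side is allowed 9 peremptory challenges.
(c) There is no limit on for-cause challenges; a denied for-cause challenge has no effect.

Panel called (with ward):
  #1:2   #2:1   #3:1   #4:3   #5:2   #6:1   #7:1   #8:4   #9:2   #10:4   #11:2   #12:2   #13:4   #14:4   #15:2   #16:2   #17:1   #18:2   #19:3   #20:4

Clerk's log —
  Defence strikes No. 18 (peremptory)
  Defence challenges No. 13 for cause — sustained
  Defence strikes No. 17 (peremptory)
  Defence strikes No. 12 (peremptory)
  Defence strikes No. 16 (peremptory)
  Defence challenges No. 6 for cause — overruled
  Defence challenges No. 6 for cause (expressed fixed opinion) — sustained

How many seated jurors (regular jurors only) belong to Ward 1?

3

Removed: #6, #12, #13, #16, #17, #18.
Seated jurors 1–6: #1, #2, #3, #4, #5, #7 (alternates #8 not counted).
Of those, in Ward 1: #2, #3, #7 → 3.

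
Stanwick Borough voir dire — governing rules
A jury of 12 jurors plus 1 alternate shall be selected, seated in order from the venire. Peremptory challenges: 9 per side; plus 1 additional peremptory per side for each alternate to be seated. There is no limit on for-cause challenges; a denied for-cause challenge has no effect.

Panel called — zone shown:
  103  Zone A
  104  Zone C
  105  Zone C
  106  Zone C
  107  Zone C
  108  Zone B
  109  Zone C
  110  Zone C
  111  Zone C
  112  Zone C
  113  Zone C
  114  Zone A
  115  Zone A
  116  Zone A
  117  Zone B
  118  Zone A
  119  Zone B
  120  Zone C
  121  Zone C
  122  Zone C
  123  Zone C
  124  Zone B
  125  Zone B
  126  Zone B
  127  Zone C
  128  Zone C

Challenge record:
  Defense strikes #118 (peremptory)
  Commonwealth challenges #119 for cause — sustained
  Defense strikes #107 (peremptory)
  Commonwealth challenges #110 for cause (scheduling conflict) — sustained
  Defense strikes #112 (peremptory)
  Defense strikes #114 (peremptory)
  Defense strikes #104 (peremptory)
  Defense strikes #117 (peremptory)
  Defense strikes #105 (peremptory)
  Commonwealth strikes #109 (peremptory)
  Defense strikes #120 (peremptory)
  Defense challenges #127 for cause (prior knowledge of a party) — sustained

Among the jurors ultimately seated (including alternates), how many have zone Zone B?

4

Removed: #104, #105, #107, #109, #110, #112, #114, #117, #118, #119, #120, #127.
Seated (13 incl. alternates): #103, #106, #108, #111, #113, #115, #116, #121, #122, #123, #124, #125, #126.
Of those, in Zone B: #108, #124, #125, #126 → 4.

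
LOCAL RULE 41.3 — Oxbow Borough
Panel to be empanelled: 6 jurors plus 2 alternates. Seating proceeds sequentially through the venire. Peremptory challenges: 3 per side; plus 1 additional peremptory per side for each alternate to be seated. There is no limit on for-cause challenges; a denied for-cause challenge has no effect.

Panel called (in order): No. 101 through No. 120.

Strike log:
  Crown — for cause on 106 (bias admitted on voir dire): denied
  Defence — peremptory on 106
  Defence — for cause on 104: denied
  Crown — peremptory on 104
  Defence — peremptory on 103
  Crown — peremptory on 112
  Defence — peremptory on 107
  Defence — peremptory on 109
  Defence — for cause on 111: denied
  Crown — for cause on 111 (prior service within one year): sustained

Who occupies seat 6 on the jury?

113

Removed: #103, #104, #106, #107, #109, #111, #112.
Seating in order: seats 1–6 → #101, #102, #105, #108, #110, #113; alternates → #114, #115.
So seat 6 is #113.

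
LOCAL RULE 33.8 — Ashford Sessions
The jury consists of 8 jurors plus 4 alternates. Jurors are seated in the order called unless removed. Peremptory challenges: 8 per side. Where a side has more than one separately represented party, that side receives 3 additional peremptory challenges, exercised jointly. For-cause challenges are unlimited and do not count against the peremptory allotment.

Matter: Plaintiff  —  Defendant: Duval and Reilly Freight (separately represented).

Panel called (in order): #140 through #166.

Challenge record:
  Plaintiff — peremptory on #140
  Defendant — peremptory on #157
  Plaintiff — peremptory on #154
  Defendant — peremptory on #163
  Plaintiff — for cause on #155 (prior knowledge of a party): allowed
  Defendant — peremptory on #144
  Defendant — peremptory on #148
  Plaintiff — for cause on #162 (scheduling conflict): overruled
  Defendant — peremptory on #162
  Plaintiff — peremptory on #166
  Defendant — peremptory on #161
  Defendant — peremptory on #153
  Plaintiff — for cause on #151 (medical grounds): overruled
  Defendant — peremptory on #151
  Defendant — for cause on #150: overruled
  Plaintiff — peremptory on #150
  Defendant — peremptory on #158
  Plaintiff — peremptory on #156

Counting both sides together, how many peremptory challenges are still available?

Plaintiff allotment: 8. Defendant allotment: 8 base + 3 multi-party = 11.
Plaintiff peremptories used: #140, #154, #166, #150, #156 — 5 (for-cause on #155, #162, #151 don't count).
Defendant peremptories used: #157, #163, #144, #148, #162, #161, #153, #151, #158 — 9 (the for-cause on #150 doesn't count).
Remaining: (8 − 5) + (11 − 9) = 5.

5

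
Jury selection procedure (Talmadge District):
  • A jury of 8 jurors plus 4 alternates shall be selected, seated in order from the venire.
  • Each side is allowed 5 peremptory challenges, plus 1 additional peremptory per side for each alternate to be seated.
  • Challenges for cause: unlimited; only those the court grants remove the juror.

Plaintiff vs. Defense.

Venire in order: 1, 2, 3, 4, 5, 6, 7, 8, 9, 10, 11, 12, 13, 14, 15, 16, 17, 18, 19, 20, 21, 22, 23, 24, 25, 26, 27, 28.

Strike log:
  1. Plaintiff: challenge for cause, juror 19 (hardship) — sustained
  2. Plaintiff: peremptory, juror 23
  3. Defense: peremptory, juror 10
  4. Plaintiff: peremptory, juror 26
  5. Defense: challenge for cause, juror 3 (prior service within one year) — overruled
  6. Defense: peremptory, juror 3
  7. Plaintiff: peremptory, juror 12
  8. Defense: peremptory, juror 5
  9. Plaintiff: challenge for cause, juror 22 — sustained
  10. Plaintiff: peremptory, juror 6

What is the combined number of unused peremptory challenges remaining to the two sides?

11

Plaintiff allotment: 5 base + 1 × 4 alternates = 9. Defense allotment: 5 base + 1 × 4 alternates = 9.
Plaintiff peremptories used: #23, #26, #12, #6 — 4 (for-cause on #19, #22 don't count).
Defense peremptories used: #10, #3, #5 — 3 (the for-cause on #3 doesn't count).
Remaining: (9 − 4) + (9 − 3) = 11.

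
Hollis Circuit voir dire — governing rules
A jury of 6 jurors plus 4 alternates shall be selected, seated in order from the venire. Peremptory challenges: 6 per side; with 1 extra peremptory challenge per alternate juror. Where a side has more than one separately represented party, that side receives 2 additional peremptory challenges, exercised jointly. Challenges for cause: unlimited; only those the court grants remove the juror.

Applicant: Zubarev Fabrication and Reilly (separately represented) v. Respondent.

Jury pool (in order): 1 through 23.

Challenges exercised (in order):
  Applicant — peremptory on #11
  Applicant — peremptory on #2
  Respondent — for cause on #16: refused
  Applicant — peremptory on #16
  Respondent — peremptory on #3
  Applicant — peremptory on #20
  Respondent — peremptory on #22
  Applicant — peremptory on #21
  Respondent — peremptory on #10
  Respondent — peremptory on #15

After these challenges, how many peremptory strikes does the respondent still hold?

6

Respondent allotment: 6 base + 1 × 4 alternates = 10.
Respondent peremptories used: #3, #22, #10, #15 — 4 (the for-cause on #16 doesn't count).
Remaining: 10 − 4 = 6.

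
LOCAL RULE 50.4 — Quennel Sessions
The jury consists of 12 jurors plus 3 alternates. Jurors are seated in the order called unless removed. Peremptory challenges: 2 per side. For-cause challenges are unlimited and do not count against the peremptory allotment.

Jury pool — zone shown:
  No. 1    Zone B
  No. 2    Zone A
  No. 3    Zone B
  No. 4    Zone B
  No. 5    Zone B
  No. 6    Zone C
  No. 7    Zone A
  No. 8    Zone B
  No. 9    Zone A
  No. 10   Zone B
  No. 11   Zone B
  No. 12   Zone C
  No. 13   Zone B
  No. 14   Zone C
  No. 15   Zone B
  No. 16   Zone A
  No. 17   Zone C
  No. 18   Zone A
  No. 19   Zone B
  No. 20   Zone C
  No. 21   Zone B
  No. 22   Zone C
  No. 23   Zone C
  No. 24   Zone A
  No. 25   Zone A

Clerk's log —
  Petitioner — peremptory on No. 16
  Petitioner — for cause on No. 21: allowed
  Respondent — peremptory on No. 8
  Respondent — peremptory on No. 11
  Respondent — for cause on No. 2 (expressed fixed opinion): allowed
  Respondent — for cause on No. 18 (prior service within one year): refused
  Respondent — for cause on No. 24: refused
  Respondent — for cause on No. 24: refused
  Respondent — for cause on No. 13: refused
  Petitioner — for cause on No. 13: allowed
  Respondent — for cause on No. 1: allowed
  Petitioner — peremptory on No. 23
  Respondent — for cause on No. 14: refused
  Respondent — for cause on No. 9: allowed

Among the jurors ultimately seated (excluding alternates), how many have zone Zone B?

6

Removed: #1, #2, #8, #9, #11, #13, #16, #21, #23.
Seated jurors 1–12: #3, #4, #5, #6, #7, #10, #12, #14, #15, #17, #18, #19 (alternates #20, #22, #24 not counted).
Of those, in Zone B: #3, #4, #5, #10, #15, #19 → 6.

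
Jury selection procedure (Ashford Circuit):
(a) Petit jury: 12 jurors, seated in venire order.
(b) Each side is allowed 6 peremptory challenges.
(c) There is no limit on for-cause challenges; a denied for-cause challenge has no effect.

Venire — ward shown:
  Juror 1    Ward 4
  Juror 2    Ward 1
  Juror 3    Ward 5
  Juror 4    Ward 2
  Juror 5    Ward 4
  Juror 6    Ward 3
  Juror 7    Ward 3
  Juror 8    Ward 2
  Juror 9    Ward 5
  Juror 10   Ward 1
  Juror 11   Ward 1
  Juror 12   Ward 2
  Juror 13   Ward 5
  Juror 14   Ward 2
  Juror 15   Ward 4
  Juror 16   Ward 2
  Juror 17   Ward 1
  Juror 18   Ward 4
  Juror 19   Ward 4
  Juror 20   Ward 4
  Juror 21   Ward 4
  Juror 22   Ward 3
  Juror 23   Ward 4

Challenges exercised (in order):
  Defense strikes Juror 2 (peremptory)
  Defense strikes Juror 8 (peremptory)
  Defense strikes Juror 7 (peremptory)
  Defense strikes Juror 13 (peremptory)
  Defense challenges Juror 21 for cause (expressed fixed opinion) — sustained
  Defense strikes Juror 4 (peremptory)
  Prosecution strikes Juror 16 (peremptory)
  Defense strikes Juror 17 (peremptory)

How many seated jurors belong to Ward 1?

2

Removed: #2, #4, #7, #8, #13, #16, #17, #21.
Seated jurors 1–12: #1, #3, #5, #6, #9, #10, #11, #12, #14, #15, #18, #19.
Of those, in Ward 1: #10, #11 → 2.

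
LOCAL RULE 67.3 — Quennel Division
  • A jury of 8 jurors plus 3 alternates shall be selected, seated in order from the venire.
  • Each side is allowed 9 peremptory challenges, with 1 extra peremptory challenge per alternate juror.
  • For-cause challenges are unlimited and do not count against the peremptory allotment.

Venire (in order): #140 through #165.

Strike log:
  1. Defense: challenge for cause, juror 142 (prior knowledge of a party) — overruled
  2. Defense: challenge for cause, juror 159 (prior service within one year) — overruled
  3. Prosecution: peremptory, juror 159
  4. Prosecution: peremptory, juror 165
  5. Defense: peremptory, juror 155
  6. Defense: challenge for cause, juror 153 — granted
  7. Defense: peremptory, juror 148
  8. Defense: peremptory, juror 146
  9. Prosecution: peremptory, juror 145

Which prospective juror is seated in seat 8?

Removed: #145, #146, #148, #153, #155, #159, #165. (#142 stays — for-cause denied.)
Seating in order: seats 1–8 → #140, #141, #142, #143, #144, #147, #149, #150; alternates → #151, #152, #154.
So seat 8 is #150.

150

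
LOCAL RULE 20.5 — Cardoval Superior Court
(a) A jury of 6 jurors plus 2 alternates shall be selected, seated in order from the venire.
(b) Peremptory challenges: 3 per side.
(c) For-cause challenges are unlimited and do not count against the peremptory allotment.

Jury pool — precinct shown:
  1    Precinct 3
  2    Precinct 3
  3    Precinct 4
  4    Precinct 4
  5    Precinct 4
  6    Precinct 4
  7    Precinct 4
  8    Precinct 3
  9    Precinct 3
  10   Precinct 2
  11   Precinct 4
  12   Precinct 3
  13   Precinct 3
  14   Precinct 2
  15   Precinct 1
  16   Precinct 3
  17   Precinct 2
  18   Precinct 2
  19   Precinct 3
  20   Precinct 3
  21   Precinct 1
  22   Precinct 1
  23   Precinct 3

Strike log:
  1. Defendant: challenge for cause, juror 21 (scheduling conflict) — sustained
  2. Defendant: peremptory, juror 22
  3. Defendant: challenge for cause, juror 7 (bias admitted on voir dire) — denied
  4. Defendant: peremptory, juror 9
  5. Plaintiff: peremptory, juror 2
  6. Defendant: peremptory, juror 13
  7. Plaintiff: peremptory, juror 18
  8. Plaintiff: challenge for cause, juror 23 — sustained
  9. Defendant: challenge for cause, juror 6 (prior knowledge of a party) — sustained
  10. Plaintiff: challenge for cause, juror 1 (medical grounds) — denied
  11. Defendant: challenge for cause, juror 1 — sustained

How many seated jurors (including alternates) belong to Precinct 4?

Removed: #1, #2, #6, #9, #13, #18, #21, #22, #23.
Seated (8 incl. alternates): #3, #4, #5, #7, #8, #10, #11, #12.
Of those, in Precinct 4: #3, #4, #5, #7, #11 → 5.

5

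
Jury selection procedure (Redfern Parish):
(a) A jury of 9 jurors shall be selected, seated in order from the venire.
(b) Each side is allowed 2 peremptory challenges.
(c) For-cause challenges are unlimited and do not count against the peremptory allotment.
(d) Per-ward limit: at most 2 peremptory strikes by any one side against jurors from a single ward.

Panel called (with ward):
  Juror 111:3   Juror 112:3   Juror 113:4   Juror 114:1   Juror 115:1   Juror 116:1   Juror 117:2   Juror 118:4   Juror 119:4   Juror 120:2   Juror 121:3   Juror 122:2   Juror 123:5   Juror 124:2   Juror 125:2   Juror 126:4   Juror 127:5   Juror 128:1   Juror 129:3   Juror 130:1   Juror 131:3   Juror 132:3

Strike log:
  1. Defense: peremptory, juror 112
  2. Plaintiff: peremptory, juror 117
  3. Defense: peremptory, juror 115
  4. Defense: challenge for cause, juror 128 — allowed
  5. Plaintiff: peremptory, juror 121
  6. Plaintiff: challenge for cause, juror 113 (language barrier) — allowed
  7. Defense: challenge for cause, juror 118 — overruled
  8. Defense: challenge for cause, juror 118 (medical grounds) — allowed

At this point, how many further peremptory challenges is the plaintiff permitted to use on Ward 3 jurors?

Plaintiff peremptories so far: #117, #121 — 2 of 2 used, 0 left overall.
Against Ward 3: #121 — 1 used; per-ward cap 2 leaves 1.
Binding limit: min(0, 1) = 0.

0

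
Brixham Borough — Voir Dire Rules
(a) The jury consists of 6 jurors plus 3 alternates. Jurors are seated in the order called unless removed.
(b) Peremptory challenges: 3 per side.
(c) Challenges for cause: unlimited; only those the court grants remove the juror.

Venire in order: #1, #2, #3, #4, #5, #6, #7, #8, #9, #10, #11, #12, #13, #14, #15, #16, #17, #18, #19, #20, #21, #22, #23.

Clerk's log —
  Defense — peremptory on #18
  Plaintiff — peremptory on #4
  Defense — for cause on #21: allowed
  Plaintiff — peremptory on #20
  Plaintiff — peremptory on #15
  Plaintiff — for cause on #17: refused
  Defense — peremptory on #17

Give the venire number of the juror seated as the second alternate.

9

Removed: #4, #15, #17, #18, #20, #21.
Seating in order: seats 1–6 → #1, #2, #3, #5, #6, #7; alternates → #8, #9, #10.
So alternate 2 is #9.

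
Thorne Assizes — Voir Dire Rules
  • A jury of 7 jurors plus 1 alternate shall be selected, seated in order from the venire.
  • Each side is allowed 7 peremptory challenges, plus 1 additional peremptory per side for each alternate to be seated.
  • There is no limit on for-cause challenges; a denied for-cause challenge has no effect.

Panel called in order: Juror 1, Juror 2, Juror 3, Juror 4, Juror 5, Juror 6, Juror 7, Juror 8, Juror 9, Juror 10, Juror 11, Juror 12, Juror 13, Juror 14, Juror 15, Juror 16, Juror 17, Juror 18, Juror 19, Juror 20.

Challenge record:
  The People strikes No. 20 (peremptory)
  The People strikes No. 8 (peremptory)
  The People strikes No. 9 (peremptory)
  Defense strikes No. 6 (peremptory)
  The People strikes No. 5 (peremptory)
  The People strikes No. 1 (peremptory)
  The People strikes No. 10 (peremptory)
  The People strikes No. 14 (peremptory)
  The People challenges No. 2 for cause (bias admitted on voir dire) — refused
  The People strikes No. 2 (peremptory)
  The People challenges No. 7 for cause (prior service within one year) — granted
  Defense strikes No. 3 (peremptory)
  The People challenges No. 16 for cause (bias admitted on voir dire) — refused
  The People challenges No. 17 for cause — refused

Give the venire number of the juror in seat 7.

17

Removed: #1, #2, #3, #5, #6, #7, #8, #9, #10, #14, #20. (#16, #17 stay — for-cause denied.)
Seating in order: seats 1–7 → #4, #11, #12, #13, #15, #16, #17; alternates → #18.
So seat 7 is #17.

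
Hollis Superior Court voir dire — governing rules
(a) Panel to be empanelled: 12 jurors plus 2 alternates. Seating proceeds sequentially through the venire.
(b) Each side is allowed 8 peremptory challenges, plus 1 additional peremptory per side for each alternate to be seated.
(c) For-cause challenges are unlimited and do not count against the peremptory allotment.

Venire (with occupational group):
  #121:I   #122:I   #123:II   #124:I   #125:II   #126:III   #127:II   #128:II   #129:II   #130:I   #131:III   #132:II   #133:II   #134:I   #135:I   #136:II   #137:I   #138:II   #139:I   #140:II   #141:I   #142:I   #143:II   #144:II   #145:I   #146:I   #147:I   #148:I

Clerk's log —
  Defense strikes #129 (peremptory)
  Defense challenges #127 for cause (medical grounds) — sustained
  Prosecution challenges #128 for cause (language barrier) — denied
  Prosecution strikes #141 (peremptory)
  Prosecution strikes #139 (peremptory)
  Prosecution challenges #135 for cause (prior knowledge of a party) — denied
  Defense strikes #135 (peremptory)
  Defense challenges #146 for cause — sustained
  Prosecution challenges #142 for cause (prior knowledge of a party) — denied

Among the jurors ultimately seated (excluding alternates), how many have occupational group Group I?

Removed: #127, #129, #135, #139, #141, #146.
Seated jurors 1–12: #121, #122, #123, #124, #125, #126, #128, #130, #131, #132, #133, #134 (alternates #136, #137 not counted).
Of those, in Group I: #121, #122, #124, #130, #134 → 5.

5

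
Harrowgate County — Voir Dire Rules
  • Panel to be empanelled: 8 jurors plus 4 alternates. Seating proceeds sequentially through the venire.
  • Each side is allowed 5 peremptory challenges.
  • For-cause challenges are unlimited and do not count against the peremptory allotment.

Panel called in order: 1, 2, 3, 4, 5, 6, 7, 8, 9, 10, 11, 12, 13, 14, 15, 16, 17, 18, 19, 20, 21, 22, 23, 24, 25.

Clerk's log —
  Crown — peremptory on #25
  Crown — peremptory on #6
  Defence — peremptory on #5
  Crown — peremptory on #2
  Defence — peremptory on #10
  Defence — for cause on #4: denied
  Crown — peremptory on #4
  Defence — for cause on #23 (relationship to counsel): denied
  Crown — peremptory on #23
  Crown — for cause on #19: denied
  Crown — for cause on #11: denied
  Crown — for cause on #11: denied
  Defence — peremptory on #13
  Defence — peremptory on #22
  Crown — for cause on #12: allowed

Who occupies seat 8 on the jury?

15

Removed: #2, #4, #5, #6, #10, #12, #13, #22, #23, #25. (#11, #19 stay — for-cause denied.)
Seating in order: seats 1–8 → #1, #3, #7, #8, #9, #11, #14, #15; alternates → #16, #17, #18, #19.
So seat 8 is #15.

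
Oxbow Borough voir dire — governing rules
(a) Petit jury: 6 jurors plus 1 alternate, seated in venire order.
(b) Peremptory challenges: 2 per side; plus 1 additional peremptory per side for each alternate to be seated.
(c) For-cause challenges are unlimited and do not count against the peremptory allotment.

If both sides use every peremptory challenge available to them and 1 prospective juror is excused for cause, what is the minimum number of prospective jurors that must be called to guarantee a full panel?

Seats to fill: 6 + 1 alternates = 7.
Peremptories: 2 + 1×1 = 3 per side × 2 sides = 6.
For-cause removals: 1.
Minimum venire: 7 + 6 + 1 = 14.

14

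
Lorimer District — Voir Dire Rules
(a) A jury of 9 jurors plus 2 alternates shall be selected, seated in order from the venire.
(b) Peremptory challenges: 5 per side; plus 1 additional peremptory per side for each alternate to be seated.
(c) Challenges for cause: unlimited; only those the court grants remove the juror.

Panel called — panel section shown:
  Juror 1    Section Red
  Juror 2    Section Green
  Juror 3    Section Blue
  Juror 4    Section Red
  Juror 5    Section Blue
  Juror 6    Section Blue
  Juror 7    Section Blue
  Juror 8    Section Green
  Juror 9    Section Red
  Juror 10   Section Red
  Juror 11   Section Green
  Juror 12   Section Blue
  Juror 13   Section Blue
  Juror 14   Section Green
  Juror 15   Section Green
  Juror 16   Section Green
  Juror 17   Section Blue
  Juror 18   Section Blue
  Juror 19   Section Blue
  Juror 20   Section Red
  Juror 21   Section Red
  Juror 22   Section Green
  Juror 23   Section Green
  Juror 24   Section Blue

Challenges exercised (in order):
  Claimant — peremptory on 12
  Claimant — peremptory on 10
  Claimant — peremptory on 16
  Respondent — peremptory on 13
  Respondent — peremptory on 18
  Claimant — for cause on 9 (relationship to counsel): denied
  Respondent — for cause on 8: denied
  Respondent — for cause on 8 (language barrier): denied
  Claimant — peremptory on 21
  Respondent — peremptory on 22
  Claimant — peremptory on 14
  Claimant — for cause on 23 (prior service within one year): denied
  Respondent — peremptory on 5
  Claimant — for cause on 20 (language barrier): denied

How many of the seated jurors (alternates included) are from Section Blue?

4

Removed: #5, #10, #12, #13, #14, #16, #18, #21, #22.
Seated (11 incl. alternates): #1, #2, #3, #4, #6, #7, #8, #9, #11, #15, #17.
Of those, in Section Blue: #3, #6, #7, #17 → 4.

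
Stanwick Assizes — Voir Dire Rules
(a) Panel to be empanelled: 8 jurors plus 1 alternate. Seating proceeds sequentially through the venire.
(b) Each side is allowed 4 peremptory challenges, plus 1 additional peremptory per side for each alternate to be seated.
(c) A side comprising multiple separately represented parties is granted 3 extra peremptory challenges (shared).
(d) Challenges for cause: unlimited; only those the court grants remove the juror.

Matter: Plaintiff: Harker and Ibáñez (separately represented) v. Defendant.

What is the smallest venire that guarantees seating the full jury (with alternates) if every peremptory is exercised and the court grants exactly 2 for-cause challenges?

Seats to fill: 8 + 1 alternates = 9.
Peremptories — Plaintiff: 4 + 1×1 + 3 = 8; Defendant: 4 + 1×1 = 5; total 13.
For-cause removals: 2.
Minimum venire: 9 + 13 + 2 = 24.

24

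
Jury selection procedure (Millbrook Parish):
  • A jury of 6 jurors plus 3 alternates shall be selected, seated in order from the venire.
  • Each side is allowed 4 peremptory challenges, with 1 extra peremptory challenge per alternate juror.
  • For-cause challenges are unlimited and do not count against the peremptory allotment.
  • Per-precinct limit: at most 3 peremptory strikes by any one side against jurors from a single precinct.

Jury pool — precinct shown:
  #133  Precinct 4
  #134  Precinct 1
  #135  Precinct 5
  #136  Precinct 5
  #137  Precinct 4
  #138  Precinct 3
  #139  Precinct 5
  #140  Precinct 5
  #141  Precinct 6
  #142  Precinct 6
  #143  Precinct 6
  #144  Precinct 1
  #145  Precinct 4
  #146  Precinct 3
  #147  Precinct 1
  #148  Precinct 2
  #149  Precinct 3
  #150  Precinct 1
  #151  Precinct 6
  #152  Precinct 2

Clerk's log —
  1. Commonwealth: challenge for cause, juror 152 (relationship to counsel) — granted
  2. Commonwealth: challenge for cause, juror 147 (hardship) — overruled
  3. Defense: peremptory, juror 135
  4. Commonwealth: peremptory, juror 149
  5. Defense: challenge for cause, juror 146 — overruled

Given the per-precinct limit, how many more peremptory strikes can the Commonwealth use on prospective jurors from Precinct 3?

2

Commonwealth peremptories so far: #149 — 1 of 7 used, 6 left overall.
Against Precinct 3: #149 — 1 used; per-precinct cap 3 leaves 2.
Binding limit: min(6, 2) = 2.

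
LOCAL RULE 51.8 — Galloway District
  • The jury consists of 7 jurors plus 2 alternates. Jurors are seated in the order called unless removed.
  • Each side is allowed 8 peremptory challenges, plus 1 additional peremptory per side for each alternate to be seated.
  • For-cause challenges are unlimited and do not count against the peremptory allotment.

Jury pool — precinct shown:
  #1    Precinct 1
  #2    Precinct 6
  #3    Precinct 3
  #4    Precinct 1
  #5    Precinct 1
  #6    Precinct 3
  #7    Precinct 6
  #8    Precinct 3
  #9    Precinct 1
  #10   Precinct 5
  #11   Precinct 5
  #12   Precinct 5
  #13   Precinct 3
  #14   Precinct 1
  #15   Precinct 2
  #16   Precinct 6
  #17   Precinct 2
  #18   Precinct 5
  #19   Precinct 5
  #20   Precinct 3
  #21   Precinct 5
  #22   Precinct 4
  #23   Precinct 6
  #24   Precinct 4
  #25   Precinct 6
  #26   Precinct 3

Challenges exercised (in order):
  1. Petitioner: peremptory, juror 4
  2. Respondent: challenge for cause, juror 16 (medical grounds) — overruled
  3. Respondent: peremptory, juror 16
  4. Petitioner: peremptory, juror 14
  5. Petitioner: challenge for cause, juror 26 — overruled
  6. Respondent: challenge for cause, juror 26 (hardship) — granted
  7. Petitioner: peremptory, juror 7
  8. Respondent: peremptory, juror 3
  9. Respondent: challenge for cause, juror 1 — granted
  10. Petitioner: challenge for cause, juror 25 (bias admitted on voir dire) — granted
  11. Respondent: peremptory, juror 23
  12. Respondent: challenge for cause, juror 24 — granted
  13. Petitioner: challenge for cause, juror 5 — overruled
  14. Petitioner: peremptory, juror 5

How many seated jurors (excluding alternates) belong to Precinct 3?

Removed: #1, #3, #4, #5, #7, #14, #16, #23, #24, #25, #26.
Seated jurors 1–7: #2, #6, #8, #9, #10, #11, #12 (alternates #13, #15 not counted).
Of those, in Precinct 3: #6, #8 → 2.

2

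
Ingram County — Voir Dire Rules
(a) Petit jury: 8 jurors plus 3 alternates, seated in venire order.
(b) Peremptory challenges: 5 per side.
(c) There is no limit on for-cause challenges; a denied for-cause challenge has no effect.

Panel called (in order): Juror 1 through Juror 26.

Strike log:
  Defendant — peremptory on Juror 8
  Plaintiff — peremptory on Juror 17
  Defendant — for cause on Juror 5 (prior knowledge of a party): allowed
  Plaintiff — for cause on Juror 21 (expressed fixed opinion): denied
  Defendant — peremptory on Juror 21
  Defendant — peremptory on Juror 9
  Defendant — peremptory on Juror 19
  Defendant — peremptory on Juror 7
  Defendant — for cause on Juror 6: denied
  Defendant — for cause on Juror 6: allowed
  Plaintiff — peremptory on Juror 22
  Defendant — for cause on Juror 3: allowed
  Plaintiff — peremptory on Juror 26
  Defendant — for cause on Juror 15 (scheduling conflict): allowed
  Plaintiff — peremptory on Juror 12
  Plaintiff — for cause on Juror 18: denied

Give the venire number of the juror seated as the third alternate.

23

Removed: #3, #5, #6, #7, #8, #9, #12, #15, #17, #19, #21, #22, #26. (#18 stays — for-cause denied.)
Seating in order: seats 1–8 → #1, #2, #4, #10, #11, #13, #14, #16; alternates → #18, #20, #23.
So alternate 3 is #23.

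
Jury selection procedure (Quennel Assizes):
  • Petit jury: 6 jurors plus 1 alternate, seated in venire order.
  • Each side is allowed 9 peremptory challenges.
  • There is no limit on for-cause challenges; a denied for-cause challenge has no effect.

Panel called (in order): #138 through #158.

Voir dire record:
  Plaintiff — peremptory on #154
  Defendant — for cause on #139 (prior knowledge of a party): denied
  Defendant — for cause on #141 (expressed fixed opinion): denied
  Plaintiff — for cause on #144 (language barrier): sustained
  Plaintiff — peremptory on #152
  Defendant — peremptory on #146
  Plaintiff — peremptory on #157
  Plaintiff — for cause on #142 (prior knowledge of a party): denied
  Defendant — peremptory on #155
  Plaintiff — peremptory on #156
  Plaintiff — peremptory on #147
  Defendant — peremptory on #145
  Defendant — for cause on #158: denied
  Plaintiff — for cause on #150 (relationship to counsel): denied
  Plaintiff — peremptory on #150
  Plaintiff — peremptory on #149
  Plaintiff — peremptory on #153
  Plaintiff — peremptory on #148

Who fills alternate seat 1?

Removed: #144, #145, #146, #147, #148, #149, #150, #152, #153, #154, #155, #156, #157. (#139, #141, #142, #158 stay — for-cause denied.)
Seating in order: seats 1–6 → #138, #139, #140, #141, #142, #143; alternates → #151.
So alternate 1 is #151.

151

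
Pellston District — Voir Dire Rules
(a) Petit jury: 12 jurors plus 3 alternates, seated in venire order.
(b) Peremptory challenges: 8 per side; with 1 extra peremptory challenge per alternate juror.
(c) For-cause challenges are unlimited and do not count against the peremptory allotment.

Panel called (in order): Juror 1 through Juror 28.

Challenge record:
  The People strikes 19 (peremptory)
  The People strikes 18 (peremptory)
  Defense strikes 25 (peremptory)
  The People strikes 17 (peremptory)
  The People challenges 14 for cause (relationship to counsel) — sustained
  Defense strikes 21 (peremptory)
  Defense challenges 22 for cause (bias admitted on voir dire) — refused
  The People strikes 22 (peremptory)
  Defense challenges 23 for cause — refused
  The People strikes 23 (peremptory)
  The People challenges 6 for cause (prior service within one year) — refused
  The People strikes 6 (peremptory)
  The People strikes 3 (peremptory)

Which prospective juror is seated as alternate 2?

20

Removed: #3, #6, #14, #17, #18, #19, #21, #22, #23, #25.
Filling seats in venire order through position 14: #1, #2, #4, #5, #7, #8, #9, #10, #11, #12, #13, #15, #16, #20.
So alternate 2 is #20.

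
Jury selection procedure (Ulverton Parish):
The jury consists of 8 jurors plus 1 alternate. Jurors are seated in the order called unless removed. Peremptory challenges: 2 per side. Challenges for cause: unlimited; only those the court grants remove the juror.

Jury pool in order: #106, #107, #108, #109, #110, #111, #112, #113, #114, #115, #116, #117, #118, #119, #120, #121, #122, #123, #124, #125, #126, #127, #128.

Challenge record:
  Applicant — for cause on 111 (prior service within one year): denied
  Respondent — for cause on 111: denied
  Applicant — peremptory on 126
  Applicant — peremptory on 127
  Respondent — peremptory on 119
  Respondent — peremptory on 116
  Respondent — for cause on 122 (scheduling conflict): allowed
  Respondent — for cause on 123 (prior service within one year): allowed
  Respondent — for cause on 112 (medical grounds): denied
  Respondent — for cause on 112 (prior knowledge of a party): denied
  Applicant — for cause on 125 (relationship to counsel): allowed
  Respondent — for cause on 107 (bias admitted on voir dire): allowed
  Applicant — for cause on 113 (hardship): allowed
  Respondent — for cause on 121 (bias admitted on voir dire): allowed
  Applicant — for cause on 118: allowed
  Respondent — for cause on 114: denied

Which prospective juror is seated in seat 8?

Removed: #107, #113, #116, #118, #119, #121, #122, #123, #125, #126, #127. (#111, #112, #114 stay — for-cause denied.)
Seating in order: seats 1–8 → #106, #108, #109, #110, #111, #112, #114, #115; alternates → #117.
So seat 8 is #115.

115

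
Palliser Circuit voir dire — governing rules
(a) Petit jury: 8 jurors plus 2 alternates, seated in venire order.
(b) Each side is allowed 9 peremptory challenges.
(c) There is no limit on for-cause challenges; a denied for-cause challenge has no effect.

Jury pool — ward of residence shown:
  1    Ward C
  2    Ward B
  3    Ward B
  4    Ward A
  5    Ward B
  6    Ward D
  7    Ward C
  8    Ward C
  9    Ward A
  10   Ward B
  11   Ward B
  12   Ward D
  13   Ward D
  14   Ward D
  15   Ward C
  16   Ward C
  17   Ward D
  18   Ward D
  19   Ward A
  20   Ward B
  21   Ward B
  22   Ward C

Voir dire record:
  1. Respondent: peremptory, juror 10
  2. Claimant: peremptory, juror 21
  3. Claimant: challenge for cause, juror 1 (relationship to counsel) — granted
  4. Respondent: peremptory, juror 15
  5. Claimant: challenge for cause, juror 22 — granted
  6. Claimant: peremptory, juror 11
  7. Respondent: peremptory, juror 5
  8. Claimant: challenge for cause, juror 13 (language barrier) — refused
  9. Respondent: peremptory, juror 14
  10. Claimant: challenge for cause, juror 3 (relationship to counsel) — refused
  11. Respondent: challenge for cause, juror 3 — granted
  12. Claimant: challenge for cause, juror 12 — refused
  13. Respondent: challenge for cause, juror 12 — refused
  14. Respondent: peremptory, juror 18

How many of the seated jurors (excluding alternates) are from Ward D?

3

Removed: #1, #3, #5, #10, #11, #14, #15, #18, #21, #22.
Seated jurors 1–8: #2, #4, #6, #7, #8, #9, #12, #13 (alternates #16, #17 not counted).
Of those, in Ward D: #6, #12, #13 → 3.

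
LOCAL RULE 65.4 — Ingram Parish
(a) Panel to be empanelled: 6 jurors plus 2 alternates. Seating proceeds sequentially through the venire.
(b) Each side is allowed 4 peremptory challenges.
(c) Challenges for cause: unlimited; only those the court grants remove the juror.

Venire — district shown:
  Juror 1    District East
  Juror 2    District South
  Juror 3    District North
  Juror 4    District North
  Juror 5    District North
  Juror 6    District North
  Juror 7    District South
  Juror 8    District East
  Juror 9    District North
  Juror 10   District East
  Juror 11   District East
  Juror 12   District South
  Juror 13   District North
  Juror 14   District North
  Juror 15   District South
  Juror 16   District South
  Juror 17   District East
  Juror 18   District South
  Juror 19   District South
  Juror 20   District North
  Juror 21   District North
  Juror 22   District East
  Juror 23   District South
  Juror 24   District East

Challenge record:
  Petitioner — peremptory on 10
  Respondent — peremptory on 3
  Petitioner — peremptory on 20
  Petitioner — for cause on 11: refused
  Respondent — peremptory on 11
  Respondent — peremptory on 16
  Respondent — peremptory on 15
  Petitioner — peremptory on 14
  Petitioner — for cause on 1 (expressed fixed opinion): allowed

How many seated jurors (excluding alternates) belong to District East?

1

Removed: #1, #3, #10, #11, #14, #15, #16, #20.
Seated jurors 1–6: #2, #4, #5, #6, #7, #8 (alternates #9, #12 not counted).
Of those, in District East: #8 → 1.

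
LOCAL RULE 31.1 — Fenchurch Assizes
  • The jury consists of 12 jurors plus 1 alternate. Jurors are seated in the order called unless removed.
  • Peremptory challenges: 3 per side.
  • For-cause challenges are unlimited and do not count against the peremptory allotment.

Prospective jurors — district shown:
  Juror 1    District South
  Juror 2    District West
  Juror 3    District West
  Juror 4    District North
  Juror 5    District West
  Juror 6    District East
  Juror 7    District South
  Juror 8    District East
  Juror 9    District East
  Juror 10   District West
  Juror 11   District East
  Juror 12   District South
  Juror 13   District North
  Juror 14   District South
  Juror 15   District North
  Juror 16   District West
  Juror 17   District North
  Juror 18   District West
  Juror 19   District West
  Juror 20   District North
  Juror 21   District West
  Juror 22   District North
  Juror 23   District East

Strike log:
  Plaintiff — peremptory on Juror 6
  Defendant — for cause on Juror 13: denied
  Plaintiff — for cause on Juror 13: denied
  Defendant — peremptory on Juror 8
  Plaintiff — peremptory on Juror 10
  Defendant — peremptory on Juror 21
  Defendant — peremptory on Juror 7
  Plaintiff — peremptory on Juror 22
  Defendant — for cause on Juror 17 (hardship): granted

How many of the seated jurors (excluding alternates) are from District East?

2

Removed: #6, #7, #8, #10, #17, #21, #22.
Seated jurors 1–12: #1, #2, #3, #4, #5, #9, #11, #12, #13, #14, #15, #16 (alternates #18 not counted).
Of those, in District East: #9, #11 → 2.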